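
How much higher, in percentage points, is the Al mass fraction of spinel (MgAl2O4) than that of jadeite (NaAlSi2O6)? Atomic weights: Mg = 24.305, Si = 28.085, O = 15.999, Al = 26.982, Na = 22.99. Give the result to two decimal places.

24.58 percentage points

First mineral: 53.964 g Al in 142.265 g formula = 37.93 wt% Al.
Second mineral: 26.982 g Al in 202.136 g formula = 13.35 wt% Al.
37.93% − 13.35% gives a difference of 24.58 percentage points.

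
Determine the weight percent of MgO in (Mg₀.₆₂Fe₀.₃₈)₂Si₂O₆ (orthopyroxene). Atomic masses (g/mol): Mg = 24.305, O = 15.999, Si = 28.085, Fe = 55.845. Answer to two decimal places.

22.24 wt%

M((Mg₀.₆₂Fe₀.₃₈)₂Si₂O₆) = 224.744 g/mol; M(MgO) = 40.304 g/mol.
Moles MgO per formula unit = 1.24 Mg ÷ 1 = 1.2400.
MgO fraction = (1.2400 × 40.304) / 224.744 = 49.977/224.744 = 0.2224.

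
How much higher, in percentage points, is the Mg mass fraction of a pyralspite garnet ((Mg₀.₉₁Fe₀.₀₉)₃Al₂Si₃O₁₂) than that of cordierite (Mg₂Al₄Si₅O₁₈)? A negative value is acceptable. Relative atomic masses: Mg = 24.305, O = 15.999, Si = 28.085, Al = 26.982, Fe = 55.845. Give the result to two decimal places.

7.81 percentage points

Mg in (Mg₀.₉₁Fe₀.₀₉)₃Al₂Si₃O₁₂: molar mass 411.638 g/mol; 2.73×24.305 = 66.353 g → 16.12 wt%.
Mg in Mg₂Al₄Si₅O₁₈: molar mass 584.945 g/mol; 2×24.305 = 48.610 g → 8.31 wt%.
Difference = 16.12 − 8.31 = 7.81 percentage points.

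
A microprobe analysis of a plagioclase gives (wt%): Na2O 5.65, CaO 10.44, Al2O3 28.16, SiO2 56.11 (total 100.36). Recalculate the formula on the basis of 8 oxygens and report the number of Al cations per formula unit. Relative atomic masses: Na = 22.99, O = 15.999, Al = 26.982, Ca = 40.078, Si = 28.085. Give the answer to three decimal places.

1.486 Al apfu

Na2O: 5.65/61.979 = 0.09116 mol → 0.18232 mol Na, 0.09116 mol O.
CaO: 10.44/56.077 = 0.18617 mol → 0.18617 mol Ca, 0.18617 mol O.
Al2O3: 28.16/101.961 = 0.27618 mol → 0.55236 mol Al, 0.82854 mol O.
SiO2: 56.11/60.083 = 0.93387 mol → 0.93387 mol Si, 1.86774 mol O.
Total oxygen = 2.97361 mol. Normalization factor = 8/2.97361 = 2.69033.
Al per 8 O = 0.55236 × 2.69033 = 1.486.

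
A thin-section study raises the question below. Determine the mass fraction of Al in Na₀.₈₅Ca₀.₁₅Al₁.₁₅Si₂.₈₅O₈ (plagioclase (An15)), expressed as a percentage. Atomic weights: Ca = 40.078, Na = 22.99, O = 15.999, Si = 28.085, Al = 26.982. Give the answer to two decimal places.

Formula mass = 0.85*22.99 + 0.15*40.078 + 1.15*26.982 + 2.85*28.085 + 8*15.999 = 264.617 g/mol, of which 31.029 g is Al.
So Al makes up 31.029/264.617 = 0.1173 of the mass, i.e. 11.73%.

11.73 mass %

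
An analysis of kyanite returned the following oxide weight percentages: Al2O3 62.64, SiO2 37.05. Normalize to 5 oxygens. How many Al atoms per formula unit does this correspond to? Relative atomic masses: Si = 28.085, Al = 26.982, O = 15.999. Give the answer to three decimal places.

1.997 Al apfu

Al2O3 (M=101.961): mol = 0.61435; Al = 1.22870, O = 1.84305.
SiO2 (M=60.083): mol = 0.61665; Si = 0.61665, O = 1.23330.
ΣO = 3.07635; factor = 5/ΣO = 1.62530.
Al apfu = 1.22870 × 1.62530 = 1.997.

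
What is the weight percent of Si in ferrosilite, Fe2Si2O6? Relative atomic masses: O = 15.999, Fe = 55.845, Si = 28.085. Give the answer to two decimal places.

Formula mass = 2·55.845 + 2·28.085 + 6·15.999 = 263.854 g/mol, of which 56.170 g is Si.
So Si makes up 56.170/263.854 = 0.2129 of the mass, i.e. 21.29%.

21.29 mass %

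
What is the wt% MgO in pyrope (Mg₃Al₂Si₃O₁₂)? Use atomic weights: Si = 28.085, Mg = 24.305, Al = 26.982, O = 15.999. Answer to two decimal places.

Formula mass = 403.122 g/mol.
3 Mg → 3.0000 mol MgO per formula unit; M(MgO) = 40.304, so MgO mass = 120.912 g.
120.912/403.122 × 100 = 29.99 wt%.

29.99 wt%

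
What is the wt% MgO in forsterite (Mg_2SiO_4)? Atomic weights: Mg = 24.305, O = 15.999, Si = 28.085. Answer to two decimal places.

57.29 wt%

Molar mass of Mg_2SiO_4 = 2·24.305 + 1·28.085 + 4·15.999 = 140.691 g/mol.
Each formula unit contains 2 Mg, equivalent to 2/1 = 2.0000 mol MgO.
M(MgO) = 1×24.305 + 1×15.999 = 40.304 g/mol.
Mass of MgO per formula unit = 2.0000 × 40.304 = 80.608 g.
MgO wt% = 80.608 / 140.691 × 100 = 57.29%.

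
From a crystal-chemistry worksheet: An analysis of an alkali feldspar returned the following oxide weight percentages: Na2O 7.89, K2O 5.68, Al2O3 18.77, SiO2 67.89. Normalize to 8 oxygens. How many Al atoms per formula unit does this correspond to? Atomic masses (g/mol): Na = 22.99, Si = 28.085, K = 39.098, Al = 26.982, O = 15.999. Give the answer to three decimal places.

7.89 wt% Na2O ÷ 61.979 g/mol = 0.12730 mol, giving 0.25460 Na and 0.12730 O.
5.68 wt% K2O ÷ 94.195 g/mol = 0.06030 mol, giving 0.12060 K and 0.06030 O.
18.77 wt% Al2O3 ÷ 101.961 g/mol = 0.18409 mol, giving 0.36818 Al and 0.55227 O.
67.89 wt% SiO2 ÷ 60.083 g/mol = 1.12994 mol, giving 1.12994 Si and 2.25988 O.
Oxygen sums to 2.99975; scaling by 8/2.99975 = 2.66689 puts the formula on 8 O.
Al: 0.36818 × 2.66689 = 0.982 atoms per formula unit.

0.982 Al apfu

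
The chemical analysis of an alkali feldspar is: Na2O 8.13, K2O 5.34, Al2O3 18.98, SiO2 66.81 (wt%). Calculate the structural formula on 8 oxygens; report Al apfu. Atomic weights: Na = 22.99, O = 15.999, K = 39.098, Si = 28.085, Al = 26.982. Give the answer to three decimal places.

1.003 Al apfu

Na2O (M=61.979): mol = 0.13117; Na = 0.26234, O = 0.13117.
K2O (M=94.195): mol = 0.05669; K = 0.11338, O = 0.05669.
Al2O3 (M=101.961): mol = 0.18615; Al = 0.37230, O = 0.55845.
SiO2 (M=60.083): mol = 1.11196; Si = 1.11196, O = 2.22392.
ΣO = 2.97023; factor = 8/ΣO = 2.69339.
Al apfu = 0.37230 × 2.69339 = 1.003.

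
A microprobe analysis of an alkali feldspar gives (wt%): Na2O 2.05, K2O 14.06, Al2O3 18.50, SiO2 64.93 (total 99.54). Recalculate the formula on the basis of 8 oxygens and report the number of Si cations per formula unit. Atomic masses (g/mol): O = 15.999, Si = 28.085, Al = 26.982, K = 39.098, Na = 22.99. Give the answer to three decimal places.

Na2O (M=61.979): mol = 0.03308; Na = 0.06616, O = 0.03308.
K2O (M=94.195): mol = 0.14926; K = 0.29852, O = 0.14926.
Al2O3 (M=101.961): mol = 0.18144; Al = 0.36288, O = 0.54432.
SiO2 (M=60.083): mol = 1.08067; Si = 1.08067, O = 2.16134.
ΣO = 2.88800; factor = 8/ΣO = 2.77008.
Si apfu = 1.08067 × 2.77008 = 2.994.

2.994 Si apfu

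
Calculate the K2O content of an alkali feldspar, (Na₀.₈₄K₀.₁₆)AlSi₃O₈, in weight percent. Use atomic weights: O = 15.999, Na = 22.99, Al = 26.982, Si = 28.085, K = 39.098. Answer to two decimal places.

Formula mass = 264.796 g/mol.
0.16 K → 0.0800 mol K2O per formula unit; M(K2O) = 94.195, so K2O mass = 7.536 g.
7.536/264.796 × 100 = 2.85 wt%.

2.85 wt%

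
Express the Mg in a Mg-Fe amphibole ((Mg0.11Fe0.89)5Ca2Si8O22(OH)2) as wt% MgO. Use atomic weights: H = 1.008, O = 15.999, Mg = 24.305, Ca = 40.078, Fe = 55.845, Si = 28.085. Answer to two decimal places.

2.33 wt%

Formula mass = 952.706 g/mol.
0.55 Mg → 0.5500 mol MgO per formula unit; M(MgO) = 40.304, so MgO mass = 22.167 g.
22.167/952.706 × 100 = 2.33 wt%.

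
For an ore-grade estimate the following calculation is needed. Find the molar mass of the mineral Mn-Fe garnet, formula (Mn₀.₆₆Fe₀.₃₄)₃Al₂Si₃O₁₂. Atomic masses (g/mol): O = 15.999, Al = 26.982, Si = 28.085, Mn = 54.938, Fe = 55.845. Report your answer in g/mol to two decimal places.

The formula mass is the sum 1.98×54.938 + 1.02×55.845 + 2×26.982 + 3×28.085 + 12×15.999.

495.95 g/mol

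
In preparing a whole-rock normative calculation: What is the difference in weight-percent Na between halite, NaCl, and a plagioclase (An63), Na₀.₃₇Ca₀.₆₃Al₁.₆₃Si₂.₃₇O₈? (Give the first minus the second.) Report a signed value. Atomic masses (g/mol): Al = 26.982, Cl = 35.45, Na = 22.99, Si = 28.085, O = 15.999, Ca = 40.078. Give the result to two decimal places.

36.22 percentage points

First mineral: 22.990 g Na in 58.440 g formula = 39.34 wt% Na.
Second mineral: 8.506 g Na in 272.290 g formula = 3.12 wt% Na.
39.34% − 3.12% gives a difference of 36.22 percentage points.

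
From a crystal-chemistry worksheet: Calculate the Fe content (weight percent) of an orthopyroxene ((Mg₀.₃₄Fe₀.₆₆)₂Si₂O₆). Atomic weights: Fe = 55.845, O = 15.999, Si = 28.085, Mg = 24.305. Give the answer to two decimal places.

M((Mg₀.₃₄Fe₀.₆₆)₂Si₂O₆) = 242.407 g/mol.
Fe contributes 1.32 × 55.845 = 73.715 g per mole.
73.715/242.407 = 0.3041 → 30.41%.

30.41 weight percent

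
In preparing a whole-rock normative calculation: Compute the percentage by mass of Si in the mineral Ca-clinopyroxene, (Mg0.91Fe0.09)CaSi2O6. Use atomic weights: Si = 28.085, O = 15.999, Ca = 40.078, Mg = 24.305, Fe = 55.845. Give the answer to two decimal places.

M((Mg0.91Fe0.09)CaSi2O6) = 219.386 g/mol.
Si contributes 2 × 28.085 = 56.170 g per mole.
56.170/219.386 = 0.2560 → 25.60%.

25.60 wt%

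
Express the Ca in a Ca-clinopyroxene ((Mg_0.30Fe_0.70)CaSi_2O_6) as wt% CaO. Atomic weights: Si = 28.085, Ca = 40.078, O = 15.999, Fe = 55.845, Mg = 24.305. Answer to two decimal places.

M((Mg_0.30Fe_0.70)CaSi_2O_6) = 238.625 g/mol; M(CaO) = 56.077 g/mol.
Moles CaO per formula unit = 1 Ca ÷ 1 = 1.0000.
CaO fraction = (1.0000 × 56.077) / 238.625 = 56.077/238.625 = 0.2350.

23.50 wt%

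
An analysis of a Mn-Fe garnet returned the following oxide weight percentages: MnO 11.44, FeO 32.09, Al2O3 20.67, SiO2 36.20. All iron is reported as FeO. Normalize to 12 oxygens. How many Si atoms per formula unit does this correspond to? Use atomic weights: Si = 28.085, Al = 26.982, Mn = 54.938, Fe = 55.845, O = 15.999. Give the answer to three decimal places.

MnO: 11.44/70.937 = 0.16127 mol → 0.16127 mol Mn, 0.16127 mol O.
FeO: 32.09/71.844 = 0.44666 mol → 0.44666 mol Fe, 0.44666 mol O.
Al2O3: 20.67/101.961 = 0.20272 mol → 0.40544 mol Al, 0.60816 mol O.
SiO2: 36.20/60.083 = 0.60250 mol → 0.60250 mol Si, 1.20500 mol O.
Total oxygen = 2.42109 mol. Normalization factor = 12/2.42109 = 4.95645.
Si per 12 O = 0.60250 × 4.95645 = 2.986.

2.986 Si apfu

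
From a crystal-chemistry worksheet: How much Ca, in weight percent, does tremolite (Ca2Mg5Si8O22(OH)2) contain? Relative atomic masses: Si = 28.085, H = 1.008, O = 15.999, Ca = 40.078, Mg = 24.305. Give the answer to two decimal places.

Molar mass of Ca2Mg5Si8O22(OH)2: 2*40.078 + 5*24.305 + 8*28.085 + 24*15.999 + 2*1.008 = 812.353 g/mol.
Mass of Ca per formula unit: 2 × 40.078 = 80.156 g.
Weight fraction Ca = 80.156 / 812.353 = 0.0987.

9.87 weight percent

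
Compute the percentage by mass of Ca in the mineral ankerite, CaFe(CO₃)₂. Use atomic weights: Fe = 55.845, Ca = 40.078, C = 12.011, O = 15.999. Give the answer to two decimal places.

M(CaFe(CO₃)₂) = 215.939 g/mol.
Ca contributes 1 × 40.078 = 40.078 g per mole.
40.078/215.939 = 0.1856 → 18.56%.

18.56 weight percent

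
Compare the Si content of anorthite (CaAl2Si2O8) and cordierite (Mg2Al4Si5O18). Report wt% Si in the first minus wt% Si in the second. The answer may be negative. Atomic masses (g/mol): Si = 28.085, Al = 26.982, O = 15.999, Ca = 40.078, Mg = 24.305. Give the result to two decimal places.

-3.82 percentage points

Si in CaAl2Si2O8: molar mass 278.204 g/mol; 2×28.085 = 56.170 g → 20.19 wt%.
Si in Mg2Al4Si5O18: molar mass 584.945 g/mol; 5×28.085 = 140.425 g → 24.01 wt%.
Difference = 20.19 − 24.01 = -3.82 percentage points.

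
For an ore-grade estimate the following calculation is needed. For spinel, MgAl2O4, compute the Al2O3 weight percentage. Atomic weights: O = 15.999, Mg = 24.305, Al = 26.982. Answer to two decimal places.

M(MgAl2O4) = 142.265 g/mol; M(Al2O3) = 101.961 g/mol.
Moles Al2O3 per formula unit = 2 Al ÷ 2 = 1.0000.
Al2O3 fraction = (1.0000 × 101.961) / 142.265 = 101.961/142.265 = 0.7167.

71.67 wt%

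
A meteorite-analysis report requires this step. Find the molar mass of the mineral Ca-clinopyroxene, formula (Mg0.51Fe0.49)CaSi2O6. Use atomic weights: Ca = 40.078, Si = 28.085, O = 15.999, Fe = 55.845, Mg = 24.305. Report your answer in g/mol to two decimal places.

M = 0.51(24.305) + 0.49(55.845) + 1(40.078) + 2(28.085) + 6(15.999)

232.00 g/mol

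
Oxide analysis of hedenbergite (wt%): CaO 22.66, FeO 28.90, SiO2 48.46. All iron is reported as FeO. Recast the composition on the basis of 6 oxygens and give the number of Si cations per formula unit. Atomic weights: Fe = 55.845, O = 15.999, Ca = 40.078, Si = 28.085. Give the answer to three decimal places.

2.000 Si apfu

CaO (M=56.077): mol = 0.40409; Ca = 0.40409, O = 0.40409.
FeO (M=71.844): mol = 0.40226; Fe = 0.40226, O = 0.40226.
SiO2 (M=60.083): mol = 0.80655; Si = 0.80655, O = 1.61310.
ΣO = 2.41945; factor = 6/ΣO = 2.47990.
Si apfu = 0.80655 × 2.47990 = 2.000.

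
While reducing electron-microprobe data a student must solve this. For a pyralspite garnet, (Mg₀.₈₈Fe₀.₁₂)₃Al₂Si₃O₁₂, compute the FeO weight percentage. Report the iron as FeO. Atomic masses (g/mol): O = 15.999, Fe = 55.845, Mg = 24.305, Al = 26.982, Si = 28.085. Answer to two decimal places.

6.24 wt%

M((Mg₀.₈₈Fe₀.₁₂)₃Al₂Si₃O₁₂) = 414.476 g/mol; M(FeO) = 71.844 g/mol.
Moles FeO per formula unit = 0.36 Fe ÷ 1 = 0.3600.
FeO fraction = (0.3600 × 71.844) / 414.476 = 25.864/414.476 = 0.0624.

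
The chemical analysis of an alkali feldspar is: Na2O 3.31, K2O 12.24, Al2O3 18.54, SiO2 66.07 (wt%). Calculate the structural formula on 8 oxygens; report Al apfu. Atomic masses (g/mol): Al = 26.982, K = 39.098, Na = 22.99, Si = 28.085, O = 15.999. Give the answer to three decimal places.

Na2O: 3.31/61.979 = 0.05341 mol → 0.10682 mol Na, 0.05341 mol O.
K2O: 12.24/94.195 = 0.12994 mol → 0.25988 mol K, 0.12994 mol O.
Al2O3: 18.54/101.961 = 0.18183 mol → 0.36366 mol Al, 0.54549 mol O.
SiO2: 66.07/60.083 = 1.09965 mol → 1.09965 mol Si, 2.19930 mol O.
Total oxygen = 2.92814 mol. Normalization factor = 8/2.92814 = 2.73211.
Al per 8 O = 0.36366 × 2.73211 = 0.994.

0.994 Al apfu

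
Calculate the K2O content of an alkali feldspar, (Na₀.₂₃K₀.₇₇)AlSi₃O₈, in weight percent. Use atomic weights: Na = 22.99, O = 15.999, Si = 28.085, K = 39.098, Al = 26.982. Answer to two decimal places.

13.21 wt%

Molar mass of (Na₀.₂₃K₀.₇₇)AlSi₃O₈ = 0.23×22.99 + 0.77×39.098 + 1×26.982 + 3×28.085 + 8×15.999 = 274.622 g/mol.
Each formula unit contains 0.77 K, equivalent to 0.77/2 = 0.3850 mol K2O.
M(K2O) = 2×39.098 + 1×15.999 = 94.195 g/mol.
Mass of K2O per formula unit = 0.3850 × 94.195 = 36.265 g.
K2O wt% = 36.265 / 274.622 × 100 = 13.21%.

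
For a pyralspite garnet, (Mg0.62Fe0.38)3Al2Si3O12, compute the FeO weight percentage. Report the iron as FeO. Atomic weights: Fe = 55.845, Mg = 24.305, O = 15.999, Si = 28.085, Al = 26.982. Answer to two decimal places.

18.65 wt%

Molar mass of (Mg0.62Fe0.38)3Al2Si3O12 = 1.86*24.305 + 1.14*55.845 + 2*26.982 + 3*28.085 + 12*15.999 = 439.078 g/mol.
Each formula unit contains 1.14 Fe, equivalent to 1.14/1 = 1.1400 mol FeO.
M(FeO) = 1×55.845 + 1×15.999 = 71.844 g/mol.
Mass of FeO per formula unit = 1.1400 × 71.844 = 81.902 g.
FeO wt% = 81.902 / 439.078 × 100 = 18.65%.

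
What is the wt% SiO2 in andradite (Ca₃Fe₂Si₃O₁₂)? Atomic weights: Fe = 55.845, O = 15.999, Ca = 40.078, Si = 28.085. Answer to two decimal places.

35.47 wt%

Formula mass = 508.167 g/mol.
3 Si → 3.0000 mol SiO2 per formula unit; M(SiO2) = 60.083, so SiO2 mass = 180.249 g.
180.249/508.167 × 100 = 35.47 wt%.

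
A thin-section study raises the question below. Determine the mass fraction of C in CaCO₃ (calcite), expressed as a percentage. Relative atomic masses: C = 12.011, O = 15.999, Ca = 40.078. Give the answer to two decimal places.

12.00 wt%

M(CaCO₃) = 100.086 g/mol.
C contributes 1 × 12.011 = 12.011 g per mole.
12.011/100.086 = 0.1200 → 12.00%.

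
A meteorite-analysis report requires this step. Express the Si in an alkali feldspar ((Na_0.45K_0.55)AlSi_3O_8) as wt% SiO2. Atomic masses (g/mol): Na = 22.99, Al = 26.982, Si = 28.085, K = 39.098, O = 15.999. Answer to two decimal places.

66.49 wt%

M((Na_0.45K_0.55)AlSi_3O_8) = 271.078 g/mol; M(SiO2) = 60.083 g/mol.
Moles SiO2 per formula unit = 3 Si ÷ 1 = 3.0000.
SiO2 fraction = (3.0000 × 60.083) / 271.078 = 180.249/271.078 = 0.6649.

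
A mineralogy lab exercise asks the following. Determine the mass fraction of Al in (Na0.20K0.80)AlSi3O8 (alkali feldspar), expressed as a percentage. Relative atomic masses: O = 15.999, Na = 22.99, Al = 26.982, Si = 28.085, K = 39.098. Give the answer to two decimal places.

Formula mass = 0.20×22.99 + 0.80×39.098 + 1×26.982 + 3×28.085 + 8×15.999 = 275.105 g/mol, of which 26.982 g is Al.
So Al makes up 26.982/275.105 = 0.0981 of the mass, i.e. 9.81%.

9.81 mass %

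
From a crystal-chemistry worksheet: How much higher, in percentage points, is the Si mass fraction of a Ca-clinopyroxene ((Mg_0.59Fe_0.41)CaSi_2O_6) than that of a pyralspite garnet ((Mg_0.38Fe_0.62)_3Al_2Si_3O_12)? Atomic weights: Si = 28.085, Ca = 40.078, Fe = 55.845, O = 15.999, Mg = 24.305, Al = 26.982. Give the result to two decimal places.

6.23 percentage points

First mineral: 56.170 g Si in 229.478 g formula = 24.48 wt% Si.
Second mineral: 84.255 g Si in 461.786 g formula = 18.25 wt% Si.
24.48% − 18.25% gives a difference of 6.23 percentage points.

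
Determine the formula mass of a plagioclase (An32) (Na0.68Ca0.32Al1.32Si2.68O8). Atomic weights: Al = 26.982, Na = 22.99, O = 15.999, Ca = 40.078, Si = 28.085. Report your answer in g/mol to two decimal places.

267.33 g/mol

Na: 0.68 × 22.99 = 15.6332
Ca: 0.32 × 40.078 = 12.8250
Al: 1.32 × 26.982 = 35.6162
Si: 2.68 × 28.085 = 75.2678
O: 8 × 15.999 = 127.9920
Summing the contributions gives the formula mass.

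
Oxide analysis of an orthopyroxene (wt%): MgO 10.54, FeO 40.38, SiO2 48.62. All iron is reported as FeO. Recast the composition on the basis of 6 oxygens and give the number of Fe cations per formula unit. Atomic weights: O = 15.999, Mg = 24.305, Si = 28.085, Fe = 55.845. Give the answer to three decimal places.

MgO: 10.54/40.304 = 0.26151 mol → 0.26151 mol Mg, 0.26151 mol O.
FeO: 40.38/71.844 = 0.56205 mol → 0.56205 mol Fe, 0.56205 mol O.
SiO2: 48.62/60.083 = 0.80921 mol → 0.80921 mol Si, 1.61842 mol O.
Total oxygen = 2.44198 mol. Normalization factor = 6/2.44198 = 2.45702.
Fe per 6 O = 0.56205 × 2.45702 = 1.381.

1.381 Fe apfu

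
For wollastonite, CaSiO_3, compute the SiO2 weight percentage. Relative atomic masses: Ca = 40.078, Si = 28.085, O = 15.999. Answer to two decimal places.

51.72 wt%

Molar mass of CaSiO_3 = 1*40.078 + 1*28.085 + 3*15.999 = 116.160 g/mol.
Each formula unit contains 1 Si, equivalent to 1/1 = 1.0000 mol SiO2.
M(SiO2) = 1×28.085 + 2×15.999 = 60.083 g/mol.
Mass of SiO2 per formula unit = 1.0000 × 60.083 = 60.083 g.
SiO2 wt% = 60.083 / 116.160 × 100 = 51.72%.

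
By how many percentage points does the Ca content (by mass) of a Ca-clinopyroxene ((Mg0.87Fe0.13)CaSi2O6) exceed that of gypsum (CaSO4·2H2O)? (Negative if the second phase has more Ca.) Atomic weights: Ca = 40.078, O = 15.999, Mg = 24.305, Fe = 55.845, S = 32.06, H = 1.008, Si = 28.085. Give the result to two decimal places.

-5.12 percentage points

Ca in (Mg0.87Fe0.13)CaSi2O6: molar mass 220.647 g/mol; 1×40.078 = 40.078 g → 18.16 wt%.
Ca in CaSO4·2H2O: molar mass 172.164 g/mol; 1×40.078 = 40.078 g → 23.28 wt%.
Difference = 18.16 − 23.28 = -5.12 percentage points.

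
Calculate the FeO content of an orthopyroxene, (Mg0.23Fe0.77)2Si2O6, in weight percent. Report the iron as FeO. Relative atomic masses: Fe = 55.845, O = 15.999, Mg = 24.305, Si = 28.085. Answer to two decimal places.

44.37 wt%

Formula mass = 249.346 g/mol.
1.54 Fe → 1.5400 mol FeO per formula unit; M(FeO) = 71.844, so FeO mass = 110.640 g.
110.640/249.346 × 100 = 44.37 wt%.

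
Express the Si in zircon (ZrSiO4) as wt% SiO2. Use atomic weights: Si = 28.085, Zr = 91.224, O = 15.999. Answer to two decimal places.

Formula mass = 183.305 g/mol.
1 Si → 1.0000 mol SiO2 per formula unit; M(SiO2) = 60.083, so SiO2 mass = 60.083 g.
60.083/183.305 × 100 = 32.78 wt%.

32.78 wt%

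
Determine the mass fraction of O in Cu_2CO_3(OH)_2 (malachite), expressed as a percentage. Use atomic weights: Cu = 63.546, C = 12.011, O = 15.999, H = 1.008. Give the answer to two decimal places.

36.18 mass %

Molar mass of Cu_2CO_3(OH)_2: 2×63.546 + 1×12.011 + 5×15.999 + 2×1.008 = 221.114 g/mol.
Mass of O per formula unit: 5 × 15.999 = 79.995 g.
Weight fraction O = 79.995 / 221.114 = 0.3618.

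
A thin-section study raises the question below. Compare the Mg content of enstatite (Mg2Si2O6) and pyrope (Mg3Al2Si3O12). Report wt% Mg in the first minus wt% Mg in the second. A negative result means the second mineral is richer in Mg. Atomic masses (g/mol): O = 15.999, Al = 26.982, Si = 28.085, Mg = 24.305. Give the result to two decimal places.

Mg in Mg2Si2O6: molar mass 200.774 g/mol; 2×24.305 = 48.610 g → 24.21 wt%.
Mg in Mg3Al2Si3O12: molar mass 403.122 g/mol; 3×24.305 = 72.915 g → 18.09 wt%.
Difference = 24.21 − 18.09 = 6.12 percentage points.

6.12 percentage points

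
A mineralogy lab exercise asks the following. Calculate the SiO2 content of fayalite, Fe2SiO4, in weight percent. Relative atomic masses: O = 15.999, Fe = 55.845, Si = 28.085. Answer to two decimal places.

M(Fe2SiO4) = 203.771 g/mol; M(SiO2) = 60.083 g/mol.
Moles SiO2 per formula unit = 1 Si ÷ 1 = 1.0000.
SiO2 fraction = (1.0000 × 60.083) / 203.771 = 60.083/203.771 = 0.2949.

29.49 wt%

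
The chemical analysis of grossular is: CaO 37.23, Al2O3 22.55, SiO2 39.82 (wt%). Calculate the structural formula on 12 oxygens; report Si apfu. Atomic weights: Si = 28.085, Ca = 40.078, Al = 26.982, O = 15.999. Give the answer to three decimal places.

2.998 Si apfu

CaO: 37.23/56.077 = 0.66391 mol → 0.66391 mol Ca, 0.66391 mol O.
Al2O3: 22.55/101.961 = 0.22116 mol → 0.44232 mol Al, 0.66348 mol O.
SiO2: 39.82/60.083 = 0.66275 mol → 0.66275 mol Si, 1.32550 mol O.
Total oxygen = 2.65289 mol. Normalization factor = 12/2.65289 = 4.52337.
Si per 12 O = 0.66275 × 4.52337 = 2.998.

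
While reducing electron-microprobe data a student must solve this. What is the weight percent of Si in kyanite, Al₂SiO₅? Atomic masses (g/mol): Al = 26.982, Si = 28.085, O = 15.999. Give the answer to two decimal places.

17.33 mass %

Molar mass of Al₂SiO₅: 2*26.982 + 1*28.085 + 5*15.999 = 162.044 g/mol.
Mass of Si per formula unit: 1 × 28.085 = 28.085 g.
Weight fraction Si = 28.085 / 162.044 = 0.1733.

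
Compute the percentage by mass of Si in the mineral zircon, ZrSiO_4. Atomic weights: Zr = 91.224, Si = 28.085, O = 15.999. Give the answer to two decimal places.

Molar mass of ZrSiO_4: 1·91.224 + 1·28.085 + 4·15.999 = 183.305 g/mol.
Mass of Si per formula unit: 1 × 28.085 = 28.085 g.
Weight fraction Si = 28.085 / 183.305 = 0.1532.

15.32 mass %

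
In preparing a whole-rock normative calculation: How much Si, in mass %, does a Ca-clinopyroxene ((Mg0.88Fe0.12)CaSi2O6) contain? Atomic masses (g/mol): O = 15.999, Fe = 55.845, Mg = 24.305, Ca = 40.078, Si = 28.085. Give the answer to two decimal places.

Molar mass of (Mg0.88Fe0.12)CaSi2O6: 0.88·24.305 + 0.12·55.845 + 1·40.078 + 2·28.085 + 6·15.999 = 220.332 g/mol.
Mass of Si per formula unit: 2 × 28.085 = 56.170 g.
Weight fraction Si = 56.170 / 220.332 = 0.2549.

25.49 mass %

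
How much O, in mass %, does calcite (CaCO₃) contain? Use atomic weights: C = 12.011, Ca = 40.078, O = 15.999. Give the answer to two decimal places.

Formula mass = 1×40.078 + 1×12.011 + 3×15.999 = 100.086 g/mol, of which 47.997 g is O.
So O makes up 47.997/100.086 = 0.4796 of the mass, i.e. 47.96%.

47.96 mass %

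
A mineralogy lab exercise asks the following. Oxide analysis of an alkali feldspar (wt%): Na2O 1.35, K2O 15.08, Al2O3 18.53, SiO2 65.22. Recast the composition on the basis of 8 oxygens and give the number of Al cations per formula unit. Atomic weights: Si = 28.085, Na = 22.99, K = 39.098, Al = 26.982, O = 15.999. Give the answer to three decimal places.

1.35 wt% Na2O ÷ 61.979 g/mol = 0.02178 mol, giving 0.04356 Na and 0.02178 O.
15.08 wt% K2O ÷ 94.195 g/mol = 0.16009 mol, giving 0.32018 K and 0.16009 O.
18.53 wt% Al2O3 ÷ 101.961 g/mol = 0.18174 mol, giving 0.36348 Al and 0.54522 O.
65.22 wt% SiO2 ÷ 60.083 g/mol = 1.08550 mol, giving 1.08550 Si and 2.17100 O.
Oxygen sums to 2.89809; scaling by 8/2.89809 = 2.76044 puts the formula on 8 O.
Al: 0.36348 × 2.76044 = 1.003 atoms per formula unit.

1.003 Al apfu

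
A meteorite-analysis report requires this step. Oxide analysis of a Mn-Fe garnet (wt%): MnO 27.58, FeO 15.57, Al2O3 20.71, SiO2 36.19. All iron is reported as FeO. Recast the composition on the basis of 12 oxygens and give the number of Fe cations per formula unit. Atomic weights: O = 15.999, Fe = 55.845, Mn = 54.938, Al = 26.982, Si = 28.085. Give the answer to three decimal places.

27.58 wt% MnO ÷ 70.937 g/mol = 0.38880 mol, giving 0.38880 Mn and 0.38880 O.
15.57 wt% FeO ÷ 71.844 g/mol = 0.21672 mol, giving 0.21672 Fe and 0.21672 O.
20.71 wt% Al2O3 ÷ 101.961 g/mol = 0.20312 mol, giving 0.40624 Al and 0.60936 O.
36.19 wt% SiO2 ÷ 60.083 g/mol = 0.60233 mol, giving 0.60233 Si and 1.20466 O.
Oxygen sums to 2.41954; scaling by 12/2.41954 = 4.95962 puts the formula on 12 O.
Fe: 0.21672 × 4.95962 = 1.075 atoms per formula unit.

1.075 Fe apfu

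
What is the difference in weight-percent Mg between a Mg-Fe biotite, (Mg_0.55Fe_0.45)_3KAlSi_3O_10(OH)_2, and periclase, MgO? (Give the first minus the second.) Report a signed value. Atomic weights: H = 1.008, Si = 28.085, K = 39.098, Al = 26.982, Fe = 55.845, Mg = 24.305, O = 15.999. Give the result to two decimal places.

Mg in (Mg_0.55Fe_0.45)_3KAlSi_3O_10(OH)_2: molar mass 459.833 g/mol; 1.65×24.305 = 40.103 g → 8.72 wt%.
Mg in MgO: molar mass 40.304 g/mol; 1×24.305 = 24.305 g → 60.30 wt%.
Difference = 8.72 − 60.30 = -51.58 percentage points.

-51.58 percentage points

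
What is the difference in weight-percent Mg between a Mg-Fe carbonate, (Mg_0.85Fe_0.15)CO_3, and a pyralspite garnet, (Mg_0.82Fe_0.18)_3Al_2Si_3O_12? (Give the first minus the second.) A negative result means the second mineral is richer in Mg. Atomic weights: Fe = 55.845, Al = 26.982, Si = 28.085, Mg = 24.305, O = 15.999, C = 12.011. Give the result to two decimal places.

M((Mg_0.85Fe_0.15)CO_3) = 89.044 g/mol, so wt% Mg = 20.659/89.044 × 100 = 23.20%.
M((Mg_0.82Fe_0.18)_3Al_2Si_3O_12) = 420.154 g/mol, so wt% Mg = 59.790/420.154 × 100 = 14.23%.
23.20 − 14.23 = 8.97 pp.

8.97 percentage points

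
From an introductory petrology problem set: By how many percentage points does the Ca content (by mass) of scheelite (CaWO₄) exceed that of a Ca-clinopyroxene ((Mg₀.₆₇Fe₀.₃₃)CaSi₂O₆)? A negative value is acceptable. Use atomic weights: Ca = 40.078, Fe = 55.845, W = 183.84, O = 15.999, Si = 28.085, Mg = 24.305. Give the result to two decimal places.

Ca in CaWO₄: molar mass 287.914 g/mol; 1×40.078 = 40.078 g → 13.92 wt%.
Ca in (Mg₀.₆₇Fe₀.₃₃)CaSi₂O₆: molar mass 226.955 g/mol; 1×40.078 = 40.078 g → 17.66 wt%.
Difference = 13.92 − 17.66 = -3.74 percentage points.

-3.74 percentage points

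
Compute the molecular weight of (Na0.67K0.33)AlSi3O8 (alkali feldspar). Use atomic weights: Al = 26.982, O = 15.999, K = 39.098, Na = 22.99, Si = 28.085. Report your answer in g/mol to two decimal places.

267.53 g/mol

Na: 0.67 × 22.99 = 15.4033
K: 0.33 × 39.098 = 12.9023
Al: 1 × 26.982 = 26.9820
Si: 3 × 28.085 = 84.2550
O: 8 × 15.999 = 127.9920
Summing the contributions gives the formula mass.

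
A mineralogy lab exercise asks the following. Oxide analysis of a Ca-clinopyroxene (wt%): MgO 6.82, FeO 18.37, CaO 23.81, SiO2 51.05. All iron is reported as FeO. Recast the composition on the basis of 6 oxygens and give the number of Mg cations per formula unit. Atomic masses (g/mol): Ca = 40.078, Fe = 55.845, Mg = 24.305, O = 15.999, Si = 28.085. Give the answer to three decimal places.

0.398 Mg apfu

MgO: 6.82/40.304 = 0.16921 mol → 0.16921 mol Mg, 0.16921 mol O.
FeO: 18.37/71.844 = 0.25569 mol → 0.25569 mol Fe, 0.25569 mol O.
CaO: 23.81/56.077 = 0.42459 mol → 0.42459 mol Ca, 0.42459 mol O.
SiO2: 51.05/60.083 = 0.84966 mol → 0.84966 mol Si, 1.69932 mol O.
Total oxygen = 2.54881 mol. Normalization factor = 6/2.54881 = 2.35404.
Mg per 6 O = 0.16921 × 2.35404 = 0.398.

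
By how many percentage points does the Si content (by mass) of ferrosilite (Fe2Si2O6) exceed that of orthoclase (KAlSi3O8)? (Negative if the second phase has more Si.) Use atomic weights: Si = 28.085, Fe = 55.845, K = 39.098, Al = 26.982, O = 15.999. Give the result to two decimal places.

M(Fe2Si2O6) = 263.854 g/mol, so wt% Si = 56.170/263.854 × 100 = 21.29%.
M(KAlSi3O8) = 278.327 g/mol, so wt% Si = 84.255/278.327 × 100 = 30.27%.
21.29 − 30.27 = -8.98 pp.

-8.98 percentage points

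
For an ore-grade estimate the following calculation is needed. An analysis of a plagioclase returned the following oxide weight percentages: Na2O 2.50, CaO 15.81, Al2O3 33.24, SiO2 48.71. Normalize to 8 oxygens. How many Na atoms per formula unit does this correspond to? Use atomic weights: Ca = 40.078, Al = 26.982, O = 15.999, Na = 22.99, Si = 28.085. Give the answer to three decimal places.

Na2O (M=61.979): mol = 0.04034; Na = 0.08068, O = 0.04034.
CaO (M=56.077): mol = 0.28193; Ca = 0.28193, O = 0.28193.
Al2O3 (M=101.961): mol = 0.32601; Al = 0.65202, O = 0.97803.
SiO2 (M=60.083): mol = 0.81071; Si = 0.81071, O = 1.62142.
ΣO = 2.92172; factor = 8/ΣO = 2.73811.
Na apfu = 0.08068 × 2.73811 = 0.221.

0.221 Na apfu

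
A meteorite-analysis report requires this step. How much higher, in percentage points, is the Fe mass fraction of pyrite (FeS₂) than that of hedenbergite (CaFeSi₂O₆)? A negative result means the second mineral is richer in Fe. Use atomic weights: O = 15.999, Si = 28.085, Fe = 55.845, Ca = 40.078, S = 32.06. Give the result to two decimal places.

M(FeS₂) = 119.965 g/mol, so wt% Fe = 55.845/119.965 × 100 = 46.55%.
M(CaFeSi₂O₆) = 248.087 g/mol, so wt% Fe = 55.845/248.087 × 100 = 22.51%.
46.55 − 22.51 = 24.04 pp.

24.04 percentage points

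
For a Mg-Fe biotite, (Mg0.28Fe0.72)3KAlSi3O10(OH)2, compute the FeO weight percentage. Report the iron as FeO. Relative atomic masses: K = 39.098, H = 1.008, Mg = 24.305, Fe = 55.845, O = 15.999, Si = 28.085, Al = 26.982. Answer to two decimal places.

M((Mg0.28Fe0.72)3KAlSi3O10(OH)2) = 485.380 g/mol; M(FeO) = 71.844 g/mol.
Moles FeO per formula unit = 2.16 Fe ÷ 1 = 2.1600.
FeO fraction = (2.1600 × 71.844) / 485.380 = 155.183/485.380 = 0.3197.

31.97 wt%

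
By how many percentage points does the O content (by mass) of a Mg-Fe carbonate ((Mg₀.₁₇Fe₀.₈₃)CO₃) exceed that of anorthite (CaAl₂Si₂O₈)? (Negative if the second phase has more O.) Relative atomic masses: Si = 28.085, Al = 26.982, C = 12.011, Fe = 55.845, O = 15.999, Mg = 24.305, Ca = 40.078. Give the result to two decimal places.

M((Mg₀.₁₇Fe₀.₈₃)CO₃) = 110.491 g/mol, so wt% O = 47.997/110.491 × 100 = 43.44%.
M(CaAl₂Si₂O₈) = 278.204 g/mol, so wt% O = 127.992/278.204 × 100 = 46.01%.
43.44 − 46.01 = -2.57 pp.

-2.57 percentage points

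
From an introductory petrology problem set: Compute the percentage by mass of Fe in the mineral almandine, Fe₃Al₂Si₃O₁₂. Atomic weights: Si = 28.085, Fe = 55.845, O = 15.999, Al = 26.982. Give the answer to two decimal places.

33.66 wt%

Molar mass of Fe₃Al₂Si₃O₁₂: 3·55.845 + 2·26.982 + 3·28.085 + 12·15.999 = 497.742 g/mol.
Mass of Fe per formula unit: 3 × 55.845 = 167.535 g.
Weight fraction Fe = 167.535 / 497.742 = 0.3366.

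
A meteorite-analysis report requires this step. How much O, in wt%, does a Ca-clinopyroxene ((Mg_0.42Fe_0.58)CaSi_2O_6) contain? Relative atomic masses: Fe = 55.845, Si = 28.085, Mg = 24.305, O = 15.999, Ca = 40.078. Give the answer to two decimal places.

M((Mg_0.42Fe_0.58)CaSi_2O_6) = 234.840 g/mol.
O contributes 6 × 15.999 = 95.994 g per mole.
95.994/234.840 = 0.4088 → 40.88%.

40.88 wt%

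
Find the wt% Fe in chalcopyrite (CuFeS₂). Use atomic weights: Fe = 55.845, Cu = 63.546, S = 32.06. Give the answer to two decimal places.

30.43 weight percent

M(CuFeS₂) = 183.511 g/mol.
Fe contributes 1 × 55.845 = 55.845 g per mole.
55.845/183.511 = 0.3043 → 30.43%.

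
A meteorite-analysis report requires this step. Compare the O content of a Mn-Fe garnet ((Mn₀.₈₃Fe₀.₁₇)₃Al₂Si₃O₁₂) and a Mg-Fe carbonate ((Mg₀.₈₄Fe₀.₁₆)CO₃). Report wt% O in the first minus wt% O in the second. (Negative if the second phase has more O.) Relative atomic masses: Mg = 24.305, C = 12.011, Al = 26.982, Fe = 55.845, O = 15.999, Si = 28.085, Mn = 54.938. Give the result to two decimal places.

-14.96 percentage points

O in (Mn₀.₈₃Fe₀.₁₇)₃Al₂Si₃O₁₂: molar mass 495.484 g/mol; 12×15.999 = 191.988 g → 38.75 wt%.
O in (Mg₀.₈₄Fe₀.₁₆)CO₃: molar mass 89.359 g/mol; 3×15.999 = 47.997 g → 53.71 wt%.
Difference = 38.75 − 53.71 = -14.96 percentage points.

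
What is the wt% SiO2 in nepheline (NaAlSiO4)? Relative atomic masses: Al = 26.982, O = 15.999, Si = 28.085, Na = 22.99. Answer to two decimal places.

Molar mass of NaAlSiO4 = 1×22.99 + 1×26.982 + 1×28.085 + 4×15.999 = 142.053 g/mol.
Each formula unit contains 1 Si, equivalent to 1/1 = 1.0000 mol SiO2.
M(SiO2) = 1×28.085 + 2×15.999 = 60.083 g/mol.
Mass of SiO2 per formula unit = 1.0000 × 60.083 = 60.083 g.
SiO2 wt% = 60.083 / 142.053 × 100 = 42.30%.

42.30 wt%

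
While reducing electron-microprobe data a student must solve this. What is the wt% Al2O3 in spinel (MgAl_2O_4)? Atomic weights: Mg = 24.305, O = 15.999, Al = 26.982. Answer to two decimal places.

Formula mass = 142.265 g/mol.
2 Al → 1.0000 mol Al2O3 per formula unit; M(Al2O3) = 101.961, so Al2O3 mass = 101.961 g.
101.961/142.265 × 100 = 71.67 wt%.

71.67 wt%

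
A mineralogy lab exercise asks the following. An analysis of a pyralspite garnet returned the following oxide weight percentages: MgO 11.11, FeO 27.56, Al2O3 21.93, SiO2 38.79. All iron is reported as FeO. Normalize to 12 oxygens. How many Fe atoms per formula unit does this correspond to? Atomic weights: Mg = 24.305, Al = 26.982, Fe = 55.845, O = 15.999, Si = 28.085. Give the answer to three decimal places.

1.773 Fe apfu

MgO (M=40.304): mol = 0.27566; Mg = 0.27566, O = 0.27566.
FeO (M=71.844): mol = 0.38361; Fe = 0.38361, O = 0.38361.
Al2O3 (M=101.961): mol = 0.21508; Al = 0.43016, O = 0.64524.
SiO2 (M=60.083): mol = 0.64561; Si = 0.64561, O = 1.29122.
ΣO = 2.59573; factor = 12/ΣO = 4.62298.
Fe apfu = 0.38361 × 4.62298 = 1.773.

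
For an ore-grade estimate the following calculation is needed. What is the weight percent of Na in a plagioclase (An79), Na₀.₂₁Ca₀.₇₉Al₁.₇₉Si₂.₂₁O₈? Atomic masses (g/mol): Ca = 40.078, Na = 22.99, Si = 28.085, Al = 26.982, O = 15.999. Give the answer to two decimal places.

Molar mass of Na₀.₂₁Ca₀.₇₉Al₁.₇₉Si₂.₂₁O₈: 0.21*22.99 + 0.79*40.078 + 1.79*26.982 + 2.21*28.085 + 8*15.999 = 274.847 g/mol.
Mass of Na per formula unit: 0.21 × 22.99 = 4.828 g.
Weight fraction Na = 4.828 / 274.847 = 0.0176.

1.76 weight percent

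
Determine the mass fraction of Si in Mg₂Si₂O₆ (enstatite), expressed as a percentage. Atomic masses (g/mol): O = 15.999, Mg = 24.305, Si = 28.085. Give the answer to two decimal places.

Molar mass of Mg₂Si₂O₆: 2×24.305 + 2×28.085 + 6×15.999 = 200.774 g/mol.
Mass of Si per formula unit: 2 × 28.085 = 56.170 g.
Weight fraction Si = 56.170 / 200.774 = 0.2798.

27.98 mass %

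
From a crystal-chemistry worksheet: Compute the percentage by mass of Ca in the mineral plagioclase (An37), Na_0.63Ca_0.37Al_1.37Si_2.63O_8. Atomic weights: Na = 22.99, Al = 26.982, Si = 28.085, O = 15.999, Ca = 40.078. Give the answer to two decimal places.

Formula mass = 0.63×22.99 + 0.37×40.078 + 1.37×26.982 + 2.63×28.085 + 8×15.999 = 268.133 g/mol, of which 14.829 g is Ca.
So Ca makes up 14.829/268.133 = 0.0553 of the mass, i.e. 5.53%.

5.53 wt%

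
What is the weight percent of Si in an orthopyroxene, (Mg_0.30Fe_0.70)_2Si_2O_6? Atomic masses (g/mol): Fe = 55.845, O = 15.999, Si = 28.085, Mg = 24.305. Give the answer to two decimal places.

Molar mass of (Mg_0.30Fe_0.70)_2Si_2O_6: 0.60×24.305 + 1.40×55.845 + 2×28.085 + 6×15.999 = 244.930 g/mol.
Mass of Si per formula unit: 2 × 28.085 = 56.170 g.
Weight fraction Si = 56.170 / 244.930 = 0.2293.

22.93 wt%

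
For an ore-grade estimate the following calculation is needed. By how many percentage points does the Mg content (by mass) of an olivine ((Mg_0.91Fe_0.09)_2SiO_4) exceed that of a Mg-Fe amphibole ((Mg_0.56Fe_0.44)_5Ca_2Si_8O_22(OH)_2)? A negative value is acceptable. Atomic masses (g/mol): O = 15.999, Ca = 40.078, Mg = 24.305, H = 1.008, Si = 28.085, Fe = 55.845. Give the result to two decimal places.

M((Mg_0.91Fe_0.09)_2SiO_4) = 146.368 g/mol, so wt% Mg = 44.235/146.368 × 100 = 30.22%.
M((Mg_0.56Fe_0.44)_5Ca_2Si_8O_22(OH)_2) = 881.741 g/mol, so wt% Mg = 68.054/881.741 × 100 = 7.72%.
30.22 − 7.72 = 22.50 pp.

22.50 percentage points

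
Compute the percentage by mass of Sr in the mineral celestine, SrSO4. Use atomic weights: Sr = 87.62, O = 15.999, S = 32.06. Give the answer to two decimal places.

M(SrSO4) = 183.676 g/mol.
Sr contributes 1 × 87.62 = 87.620 g per mole.
87.620/183.676 = 0.4770 → 47.70%.

47.70 weight percent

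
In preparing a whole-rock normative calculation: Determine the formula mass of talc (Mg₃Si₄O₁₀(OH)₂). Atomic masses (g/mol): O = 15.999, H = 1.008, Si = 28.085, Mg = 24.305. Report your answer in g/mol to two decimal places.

The formula mass is the sum 3(24.305) + 4(28.085) + 12(15.999) + 2(1.008).

379.26 g/mol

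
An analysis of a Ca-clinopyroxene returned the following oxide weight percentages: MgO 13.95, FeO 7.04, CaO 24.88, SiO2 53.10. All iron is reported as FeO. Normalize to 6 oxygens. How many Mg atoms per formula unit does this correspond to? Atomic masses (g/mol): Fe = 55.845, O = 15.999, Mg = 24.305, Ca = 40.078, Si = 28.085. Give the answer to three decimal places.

0.782 Mg apfu

MgO: 13.95/40.304 = 0.34612 mol → 0.34612 mol Mg, 0.34612 mol O.
FeO: 7.04/71.844 = 0.09799 mol → 0.09799 mol Fe, 0.09799 mol O.
CaO: 24.88/56.077 = 0.44368 mol → 0.44368 mol Ca, 0.44368 mol O.
SiO2: 53.10/60.083 = 0.88378 mol → 0.88378 mol Si, 1.76756 mol O.
Total oxygen = 2.65535 mol. Normalization factor = 6/2.65535 = 2.25959.
Mg per 6 O = 0.34612 × 2.25959 = 0.782.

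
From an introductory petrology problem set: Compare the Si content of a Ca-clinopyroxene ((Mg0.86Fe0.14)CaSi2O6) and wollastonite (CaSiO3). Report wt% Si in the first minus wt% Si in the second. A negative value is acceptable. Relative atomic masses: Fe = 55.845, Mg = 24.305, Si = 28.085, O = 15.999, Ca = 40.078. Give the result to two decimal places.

1.24 percentage points

M((Mg0.86Fe0.14)CaSi2O6) = 220.963 g/mol, so wt% Si = 56.170/220.963 × 100 = 25.42%.
M(CaSiO3) = 116.160 g/mol, so wt% Si = 28.085/116.160 × 100 = 24.18%.
25.42 − 24.18 = 1.24 pp.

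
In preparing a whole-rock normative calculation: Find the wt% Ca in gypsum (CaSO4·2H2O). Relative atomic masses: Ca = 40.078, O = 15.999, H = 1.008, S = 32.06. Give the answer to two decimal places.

M(CaSO4·2H2O) = 172.164 g/mol.
Ca contributes 1 × 40.078 = 40.078 g per mole.
40.078/172.164 = 0.2328 → 23.28%.

23.28 wt%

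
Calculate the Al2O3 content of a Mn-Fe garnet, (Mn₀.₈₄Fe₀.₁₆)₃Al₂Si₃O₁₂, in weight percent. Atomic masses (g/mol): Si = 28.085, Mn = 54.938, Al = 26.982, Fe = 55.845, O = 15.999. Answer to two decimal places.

Formula mass = 495.456 g/mol.
2 Al → 1.0000 mol Al2O3 per formula unit; M(Al2O3) = 101.961, so Al2O3 mass = 101.961 g.
101.961/495.456 × 100 = 20.58 wt%.

20.58 wt%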